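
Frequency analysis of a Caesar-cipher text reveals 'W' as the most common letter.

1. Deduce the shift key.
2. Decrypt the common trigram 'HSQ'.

Step 1: In English, 'E' is the most frequent letter (12.7%).
Step 2: The most frequent ciphertext letter is 'W' (position 22).
Step 3: Shift = (22 - 4) mod 26 = 18.
Step 4: Decrypt 'HSQ' by shifting back 18:
  H -> P
  S -> A
  Q -> Y
Step 5: 'HSQ' decrypts to 'PAY'.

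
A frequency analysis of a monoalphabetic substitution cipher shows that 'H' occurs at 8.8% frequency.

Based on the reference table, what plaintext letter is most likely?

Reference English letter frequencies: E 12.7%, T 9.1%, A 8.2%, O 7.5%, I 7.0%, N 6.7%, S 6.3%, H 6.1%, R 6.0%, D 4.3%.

Step 1: The observed frequency is 8.8%.
Step 2: Compare with English frequencies:
  E: 12.7% (difference: 3.9%)
  T: 9.1% (difference: 0.3%) <-- closest
  A: 8.2% (difference: 0.6%)
  O: 7.5% (difference: 1.3%)
  I: 7.0% (difference: 1.8%)
  N: 6.7% (difference: 2.1%)
  S: 6.3% (difference: 2.5%)
  H: 6.1% (difference: 2.7%)
  R: 6.0% (difference: 2.8%)
  D: 4.3% (difference: 4.5%)
Step 3: 'H' most likely represents 'T' (frequency 9.1%).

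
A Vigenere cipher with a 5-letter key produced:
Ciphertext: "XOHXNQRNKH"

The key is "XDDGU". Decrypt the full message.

Step 1: Key 'XDDGU' has length 5. Extended key: XDDGUXDDGU
Step 2: Decrypt each position:
  X(23) - X(23) = 0 = A
  O(14) - D(3) = 11 = L
  H(7) - D(3) = 4 = E
  X(23) - G(6) = 17 = R
  N(13) - U(20) = 19 = T
  Q(16) - X(23) = 19 = T
  R(17) - D(3) = 14 = O
  N(13) - D(3) = 10 = K
  K(10) - G(6) = 4 = E
  H(7) - U(20) = 13 = N
Plaintext: ALERTTOKEN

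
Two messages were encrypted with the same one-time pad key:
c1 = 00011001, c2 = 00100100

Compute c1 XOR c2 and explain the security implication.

Step 1: c1 XOR c2 = (m1 XOR k) XOR (m2 XOR k).
Step 2: By XOR associativity/commutativity: = m1 XOR m2 XOR k XOR k = m1 XOR m2.
Step 3: 00011001 XOR 00100100 = 00111101 = 61.
Step 4: The key cancels out! An attacker learns m1 XOR m2 = 61, revealing the relationship between plaintexts.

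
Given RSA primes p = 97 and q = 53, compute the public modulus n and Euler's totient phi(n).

Step 1: n = p * q = 97 * 53 = 5141.
Step 2: phi(n) = (p-1)(q-1) = 96 * 52 = 4992.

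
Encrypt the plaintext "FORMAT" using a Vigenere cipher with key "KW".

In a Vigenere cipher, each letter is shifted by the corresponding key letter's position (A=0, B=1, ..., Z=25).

Step 1: Repeat key to match plaintext length:
  Plaintext: FORMAT
  Key:       KWKWKW
Step 2: Encrypt each letter:
  F(5) + K(10) = (5+10) mod 26 = 15 = P
  O(14) + W(22) = (14+22) mod 26 = 10 = K
  R(17) + K(10) = (17+10) mod 26 = 1 = B
  M(12) + W(22) = (12+22) mod 26 = 8 = I
  A(0) + K(10) = (0+10) mod 26 = 10 = K
  T(19) + W(22) = (19+22) mod 26 = 15 = P
Ciphertext: PKBIKP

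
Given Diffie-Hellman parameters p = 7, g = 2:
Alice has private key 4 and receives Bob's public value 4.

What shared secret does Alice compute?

Step 1: s = B^a mod p = 4^4 mod 7.
  4^1 mod 7 = 4
  4^2 mod 7 = (4 * 4) mod 7 = 2
  4^3 mod 7 = (2 * 4) mod 7 = 1
  4^4 mod 7 = (1 * 4) mod 7 = 4
Result: shared secret = 4.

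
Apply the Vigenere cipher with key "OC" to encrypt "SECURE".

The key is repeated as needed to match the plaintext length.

Step 1: Repeat key to match plaintext length:
  Plaintext: SECURE
  Key:       OCOCOC
Step 2: Encrypt each letter:
  S(18) + O(14) = (18+14) mod 26 = 6 = G
  E(4) + C(2) = (4+2) mod 26 = 6 = G
  C(2) + O(14) = (2+14) mod 26 = 16 = Q
  U(20) + C(2) = (20+2) mod 26 = 22 = W
  R(17) + O(14) = (17+14) mod 26 = 5 = F
  E(4) + C(2) = (4+2) mod 26 = 6 = G
Ciphertext: GGQWFG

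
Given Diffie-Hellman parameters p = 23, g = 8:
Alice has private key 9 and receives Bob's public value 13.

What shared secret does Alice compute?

Step 1: s = B^a mod p = 13^9 mod 23.
  13^1 mod 23 = 13
  13^2 mod 23 = (13 * 13) mod 23 = 8
  13^3 mod 23 = (8 * 13) mod 23 = 12
  13^4 mod 23 = (12 * 13) mod 23 = 18
  13^5 mod 23 = (18 * 13) mod 23 = 4
  13^6 mod 23 = (4 * 13) mod 23 = 6
  13^7 mod 23 = (6 * 13) mod 23 = 9
  13^8 mod 23 = (9 * 13) mod 23 = 2
  13^9 mod 23 = (2 * 13) mod 23 = 3
Result: shared secret = 3.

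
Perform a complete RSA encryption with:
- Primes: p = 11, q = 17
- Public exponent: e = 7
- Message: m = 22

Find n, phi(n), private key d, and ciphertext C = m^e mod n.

Step 1: n = 11 * 17 = 187.
Step 2: phi(n) = (11-1)(17-1) = 10 * 16 = 160.
Step 3: Find d = 7^(-1) mod 160 = 23.
  Verify: 7 * 23 = 161 = 1 (mod 160).
Step 4: C = 22^7 mod 187 = 44.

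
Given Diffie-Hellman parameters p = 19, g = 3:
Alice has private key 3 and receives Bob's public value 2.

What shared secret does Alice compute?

Step 1: s = B^a mod p = 2^3 mod 19.
  2^1 mod 19 = 2
  2^2 mod 19 = (2 * 2) mod 19 = 4
  2^3 mod 19 = (4 * 2) mod 19 = 8
Result: shared secret = 8.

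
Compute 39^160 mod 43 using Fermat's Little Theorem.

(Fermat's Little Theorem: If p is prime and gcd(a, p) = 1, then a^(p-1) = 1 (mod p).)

Step 1: Since 43 is prime, by Fermat's Little Theorem: 39^42 = 1 (mod 43).
Step 2: Reduce exponent: 160 mod 42 = 34.
Step 3: So 39^160 = 39^34 (mod 43).
Step 4: 39^34 mod 43 = 11.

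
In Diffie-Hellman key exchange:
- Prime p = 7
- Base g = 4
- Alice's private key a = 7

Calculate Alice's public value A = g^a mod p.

Step 1: A = g^a mod p = 4^7 mod 7.
  4^1 mod 7 = 4
  4^2 mod 7 = (4 * 4) mod 7 = 2
  4^3 mod 7 = (2 * 4) mod 7 = 1
  4^4 mod 7 = (1 * 4) mod 7 = 4
  4^5 mod 7 = (4 * 4) mod 7 = 2
  4^6 mod 7 = (2 * 4) mod 7 = 1
  4^7 mod 7 = (1 * 4) mod 7 = 4
Result: A = 4.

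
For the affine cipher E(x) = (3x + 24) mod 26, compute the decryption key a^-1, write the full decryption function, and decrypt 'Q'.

Step 1: Find a^-1, the modular inverse of 3 mod 26.
Step 2: We need 3 * a^-1 = 1 (mod 26).
Step 3: 3 * 9 = 27 = 1 * 26 + 1, so a^-1 = 9.
Step 4: D(y) = 9(y - 24) mod 26.
Step 5: Apply to 'Q' (y = 16): D(16) = 9 * (16 - 24) mod 26 = 9 * -8 mod 26 = 6 -> 'G'.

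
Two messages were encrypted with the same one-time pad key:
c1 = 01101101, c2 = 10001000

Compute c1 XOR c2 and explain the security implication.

Step 1: c1 XOR c2 = (m1 XOR k) XOR (m2 XOR k).
Step 2: By XOR associativity/commutativity: = m1 XOR m2 XOR k XOR k = m1 XOR m2.
Step 3: 01101101 XOR 10001000 = 11100101 = 229.
Step 4: The key cancels out! An attacker learns m1 XOR m2 = 229, revealing the relationship between plaintexts.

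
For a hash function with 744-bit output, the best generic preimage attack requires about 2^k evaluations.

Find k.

Step 1: The hash has a 744-bit output.
Step 2: Preimage resistance means: given a digest h(x), it should be infeasible to find any input that hashes to it.
With a 744-bit output there are 2^744 possible digests, so a generic brute-force preimage search costs about 2^744 evaluations.
Step 3: Security level = 744 bits.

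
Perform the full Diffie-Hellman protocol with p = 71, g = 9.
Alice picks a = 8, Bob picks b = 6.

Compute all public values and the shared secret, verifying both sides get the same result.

Step 1: A = g^a mod p = 9^8 mod 71 = 60.
Step 2: B = g^b mod p = 9^6 mod 71 = 6.
Step 3: Alice computes s = B^a mod p = 6^8 mod 71 = 40.
Step 4: Bob computes s = A^b mod p = 60^6 mod 71 = 40.
Both sides agree: shared secret = 40.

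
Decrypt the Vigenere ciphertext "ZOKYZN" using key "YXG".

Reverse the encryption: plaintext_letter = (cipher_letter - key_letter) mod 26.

Step 1: Extend key: YXGYXG
Step 2: Decrypt each letter (c - k) mod 26:
  Z(25) - Y(24) = (25-24) mod 26 = 1 = B
  O(14) - X(23) = (14-23) mod 26 = 17 = R
  K(10) - G(6) = (10-6) mod 26 = 4 = E
  Y(24) - Y(24) = (24-24) mod 26 = 0 = A
  Z(25) - X(23) = (25-23) mod 26 = 2 = C
  N(13) - G(6) = (13-6) mod 26 = 7 = H
Plaintext: BREACH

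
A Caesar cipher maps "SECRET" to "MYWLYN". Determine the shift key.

Step 1: Compare first letters: S (position 18) -> M (position 12).
Step 2: Shift = (12 - 18) mod 26 = 20.
The shift value is 20.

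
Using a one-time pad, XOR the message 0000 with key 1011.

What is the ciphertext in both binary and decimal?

Step 1: Write out the XOR operation bit by bit:
  Message: 0000
  Key:     1011
  XOR:     1011
Step 2: Convert to decimal: 1011 = 11.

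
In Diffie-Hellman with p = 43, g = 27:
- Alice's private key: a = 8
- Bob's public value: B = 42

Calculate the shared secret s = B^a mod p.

Step 1: s = B^a mod p = 42^8 mod 43.
  42^1 mod 43 = 42
  42^2 mod 43 = (42 * 42) mod 43 = 1
  42^3 mod 43 = (1 * 42) mod 43 = 42
  42^4 mod 43 = (42 * 42) mod 43 = 1
  42^5 mod 43 = (1 * 42) mod 43 = 42
  42^6 mod 43 = (42 * 42) mod 43 = 1
  42^7 mod 43 = (1 * 42) mod 43 = 42
  42^8 mod 43 = (42 * 42) mod 43 = 1
Result: shared secret = 1.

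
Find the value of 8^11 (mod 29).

Step 1: Compute 8^11 mod 29 step by step, reducing modulo 29 at each step.
  8^1 mod 29 = 8
  8^2 mod 29 = (8 * 8) mod 29 = 6
  8^3 mod 29 = (6 * 8) mod 29 = 19
  8^4 mod 29 = (19 * 8) mod 29 = 7
  8^5 mod 29 = (7 * 8) mod 29 = 27
  8^6 mod 29 = (27 * 8) mod 29 = 13
  8^7 mod 29 = (13 * 8) mod 29 = 17
  8^8 mod 29 = (17 * 8) mod 29 = 20
  8^9 mod 29 = (20 * 8) mod 29 = 15
  8^10 mod 29 = (15 * 8) mod 29 = 4
  8^11 mod 29 = (4 * 8) mod 29 = 3
Step 2: Result = 3.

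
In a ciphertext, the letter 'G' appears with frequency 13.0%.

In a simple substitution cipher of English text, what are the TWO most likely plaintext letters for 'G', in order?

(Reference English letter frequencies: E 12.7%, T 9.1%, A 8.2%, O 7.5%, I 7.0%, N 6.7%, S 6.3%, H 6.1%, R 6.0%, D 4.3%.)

Step 1: Observed frequency of 'G' is 13.0%.
Step 2: Compute distances to each reference frequency and sort:
  E (12.7%): difference = 0.3% <-- BEST
  T (9.1%): difference = 3.9% <-- RUNNER-UP
  A (8.2%): difference = 4.8%
  O (7.5%): difference = 5.5%
  I (7.0%): difference = 6.0%
Step 3: Most likely is 'E' (12.7%, diff 0.3%); second most likely is 'T' (9.1%, diff 3.9%).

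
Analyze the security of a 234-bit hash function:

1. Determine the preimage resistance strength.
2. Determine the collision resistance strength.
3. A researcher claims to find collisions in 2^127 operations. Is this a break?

Step 1: Preimage resistance requires brute-force of 2^234 operations.
Step 2: Collision resistance (birthday bound) = 2^(234/2) = 2^117.
Step 3: The claimed attack costs 2^127 operations.
Step 4: Since 2^127 >= 2^117, the claimed attack is no faster than the generic birthday attack, so this does not break collision resistance.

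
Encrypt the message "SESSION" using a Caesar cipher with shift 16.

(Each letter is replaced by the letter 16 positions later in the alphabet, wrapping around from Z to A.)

Step 1: For each letter, shift forward by 16 positions (mod 26).
  S (position 18) -> position (18+16) mod 26 = 8 -> I
  E (position 4) -> position (4+16) mod 26 = 20 -> U
  S (position 18) -> position (18+16) mod 26 = 8 -> I
  S (position 18) -> position (18+16) mod 26 = 8 -> I
  I (position 8) -> position (8+16) mod 26 = 24 -> Y
  O (position 14) -> position (14+16) mod 26 = 4 -> E
  N (position 13) -> position (13+16) mod 26 = 3 -> D
Result: IUIIYED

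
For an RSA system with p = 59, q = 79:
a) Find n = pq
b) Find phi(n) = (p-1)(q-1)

Step 1: n = p * q = 59 * 79 = 4661.
Step 2: phi(n) = (p-1)(q-1) = 58 * 78 = 4524.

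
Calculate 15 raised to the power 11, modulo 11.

Step 1: Compute 15^11 mod 11 step by step, reducing modulo 11 at each step.
  15^1 mod 11 = 4
  15^2 mod 11 = (4 * 15) mod 11 = 5
  15^3 mod 11 = (5 * 15) mod 11 = 9
  15^4 mod 11 = (9 * 15) mod 11 = 3
  15^5 mod 11 = (3 * 15) mod 11 = 1
  15^6 mod 11 = (1 * 15) mod 11 = 4
  15^7 mod 11 = (4 * 15) mod 11 = 5
  15^8 mod 11 = (5 * 15) mod 11 = 9
  15^9 mod 11 = (9 * 15) mod 11 = 3
  15^10 mod 11 = (3 * 15) mod 11 = 1
  15^11 mod 11 = (1 * 15) mod 11 = 4
Step 2: Result = 4.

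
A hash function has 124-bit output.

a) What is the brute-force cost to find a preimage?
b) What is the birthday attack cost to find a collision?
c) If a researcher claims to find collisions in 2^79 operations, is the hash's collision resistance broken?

Step 1: Preimage resistance requires brute-force of 2^124 operations.
Step 2: Collision resistance (birthday bound) = 2^(124/2) = 2^62.
Step 3: The claimed attack costs 2^79 operations.
Step 4: Since 2^79 >= 2^62, the claimed attack is no faster than the generic birthday attack, so this does not break collision resistance.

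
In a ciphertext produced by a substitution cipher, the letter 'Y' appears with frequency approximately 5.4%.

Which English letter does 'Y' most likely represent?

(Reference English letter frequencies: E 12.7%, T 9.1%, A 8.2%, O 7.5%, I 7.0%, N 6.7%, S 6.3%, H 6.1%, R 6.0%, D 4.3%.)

Step 1: The observed frequency is 5.4%.
Step 2: Compare with English frequencies:
  E: 12.7% (difference: 7.3%)
  T: 9.1% (difference: 3.7%)
  A: 8.2% (difference: 2.8%)
  O: 7.5% (difference: 2.1%)
  I: 7.0% (difference: 1.6%)
  N: 6.7% (difference: 1.3%)
  S: 6.3% (difference: 0.9%)
  H: 6.1% (difference: 0.7%)
  R: 6.0% (difference: 0.6%) <-- closest
  D: 4.3% (difference: 1.1%)
Step 3: 'Y' most likely represents 'R' (frequency 6.0%).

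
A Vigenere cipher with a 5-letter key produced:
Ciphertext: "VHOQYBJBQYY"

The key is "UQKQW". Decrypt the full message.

Step 1: Key 'UQKQW' has length 5. Extended key: UQKQWUQKQWU
Step 2: Decrypt each position:
  V(21) - U(20) = 1 = B
  H(7) - Q(16) = 17 = R
  O(14) - K(10) = 4 = E
  Q(16) - Q(16) = 0 = A
  Y(24) - W(22) = 2 = C
  B(1) - U(20) = 7 = H
  J(9) - Q(16) = 19 = T
  B(1) - K(10) = 17 = R
  Q(16) - Q(16) = 0 = A
  Y(24) - W(22) = 2 = C
  Y(24) - U(20) = 4 = E
Plaintext: BREACHTRACE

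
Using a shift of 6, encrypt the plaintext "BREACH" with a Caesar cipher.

Step 1: For each letter, shift forward by 6 positions (mod 26).
  B (position 1) -> position (1+6) mod 26 = 7 -> H
  R (position 17) -> position (17+6) mod 26 = 23 -> X
  E (position 4) -> position (4+6) mod 26 = 10 -> K
  A (position 0) -> position (0+6) mod 26 = 6 -> G
  C (position 2) -> position (2+6) mod 26 = 8 -> I
  H (position 7) -> position (7+6) mod 26 = 13 -> N
Result: HXKGIN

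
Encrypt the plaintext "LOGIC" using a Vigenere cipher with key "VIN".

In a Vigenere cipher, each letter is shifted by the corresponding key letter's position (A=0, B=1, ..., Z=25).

Step 1: Repeat key to match plaintext length:
  Plaintext: LOGIC
  Key:       VINVI
Step 2: Encrypt each letter:
  L(11) + V(21) = (11+21) mod 26 = 6 = G
  O(14) + I(8) = (14+8) mod 26 = 22 = W
  G(6) + N(13) = (6+13) mod 26 = 19 = T
  I(8) + V(21) = (8+21) mod 26 = 3 = D
  C(2) + I(8) = (2+8) mod 26 = 10 = K
Ciphertext: GWTDK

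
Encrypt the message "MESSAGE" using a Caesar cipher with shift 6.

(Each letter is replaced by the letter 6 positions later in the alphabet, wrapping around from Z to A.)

Step 1: For each letter, shift forward by 6 positions (mod 26).
  M (position 12) -> position (12+6) mod 26 = 18 -> S
  E (position 4) -> position (4+6) mod 26 = 10 -> K
  S (position 18) -> position (18+6) mod 26 = 24 -> Y
  S (position 18) -> position (18+6) mod 26 = 24 -> Y
  A (position 0) -> position (0+6) mod 26 = 6 -> G
  G (position 6) -> position (6+6) mod 26 = 12 -> M
  E (position 4) -> position (4+6) mod 26 = 10 -> K
Result: SKYYGMK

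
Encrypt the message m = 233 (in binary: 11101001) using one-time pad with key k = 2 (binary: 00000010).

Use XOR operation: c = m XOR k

Step 1: Write out the XOR operation bit by bit:
  Message: 11101001
  Key:     00000010
  XOR:     11101011
Step 2: Convert to decimal: 11101011 = 235.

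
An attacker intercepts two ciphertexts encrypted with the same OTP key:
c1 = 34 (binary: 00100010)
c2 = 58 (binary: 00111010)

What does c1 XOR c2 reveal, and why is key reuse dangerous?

Step 1: c1 XOR c2 = (m1 XOR k) XOR (m2 XOR k).
Step 2: By XOR associativity/commutativity: = m1 XOR m2 XOR k XOR k = m1 XOR m2.
Step 3: 00100010 XOR 00111010 = 00011000 = 24.
Step 4: The key cancels out! An attacker learns m1 XOR m2 = 24, revealing the relationship between plaintexts.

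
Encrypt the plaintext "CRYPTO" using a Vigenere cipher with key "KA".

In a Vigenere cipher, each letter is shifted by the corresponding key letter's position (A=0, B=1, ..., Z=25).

Step 1: Repeat key to match plaintext length:
  Plaintext: CRYPTO
  Key:       KAKAKA
Step 2: Encrypt each letter:
  C(2) + K(10) = (2+10) mod 26 = 12 = M
  R(17) + A(0) = (17+0) mod 26 = 17 = R
  Y(24) + K(10) = (24+10) mod 26 = 8 = I
  P(15) + A(0) = (15+0) mod 26 = 15 = P
  T(19) + K(10) = (19+10) mod 26 = 3 = D
  O(14) + A(0) = (14+0) mod 26 = 14 = O
Ciphertext: MRIPDO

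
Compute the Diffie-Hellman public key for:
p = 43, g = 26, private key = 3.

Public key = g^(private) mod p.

Step 1: A = g^a mod p = 26^3 mod 43.
  26^1 mod 43 = 26
  26^2 mod 43 = (26 * 26) mod 43 = 31
  26^3 mod 43 = (31 * 26) mod 43 = 32
Result: A = 32.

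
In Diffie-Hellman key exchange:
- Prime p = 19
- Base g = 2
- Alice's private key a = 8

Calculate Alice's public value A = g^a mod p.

Step 1: A = g^a mod p = 2^8 mod 19.
  2^1 mod 19 = 2
  2^2 mod 19 = (2 * 2) mod 19 = 4
  2^3 mod 19 = (4 * 2) mod 19 = 8
  2^4 mod 19 = (8 * 2) mod 19 = 16
  2^5 mod 19 = (16 * 2) mod 19 = 13
  2^6 mod 19 = (13 * 2) mod 19 = 7
  2^7 mod 19 = (7 * 2) mod 19 = 14
  2^8 mod 19 = (14 * 2) mod 19 = 9
Result: A = 9.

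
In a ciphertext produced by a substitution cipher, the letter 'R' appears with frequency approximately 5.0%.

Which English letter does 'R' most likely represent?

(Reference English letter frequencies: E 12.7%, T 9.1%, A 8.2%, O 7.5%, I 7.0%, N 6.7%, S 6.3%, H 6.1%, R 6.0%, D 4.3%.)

Step 1: The observed frequency is 5.0%.
Step 2: Compare with English frequencies:
  E: 12.7% (difference: 7.7%)
  T: 9.1% (difference: 4.1%)
  A: 8.2% (difference: 3.2%)
  O: 7.5% (difference: 2.5%)
  I: 7.0% (difference: 2.0%)
  N: 6.7% (difference: 1.7%)
  S: 6.3% (difference: 1.3%)
  H: 6.1% (difference: 1.1%)
  R: 6.0% (difference: 1.0%)
  D: 4.3% (difference: 0.7%) <-- closest
Step 3: 'R' most likely represents 'D' (frequency 4.3%).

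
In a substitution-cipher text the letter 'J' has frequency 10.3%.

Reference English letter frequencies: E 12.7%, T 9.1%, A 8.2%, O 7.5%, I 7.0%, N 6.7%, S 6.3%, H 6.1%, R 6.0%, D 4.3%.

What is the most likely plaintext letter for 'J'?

Step 1: The observed frequency is 10.3%.
Step 2: Compare with English frequencies:
  E: 12.7% (difference: 2.4%)
  T: 9.1% (difference: 1.2%) <-- closest
  A: 8.2% (difference: 2.1%)
  O: 7.5% (difference: 2.8%)
  I: 7.0% (difference: 3.3%)
  N: 6.7% (difference: 3.6%)
  S: 6.3% (difference: 4.0%)
  H: 6.1% (difference: 4.2%)
  R: 6.0% (difference: 4.3%)
  D: 4.3% (difference: 6.0%)
Step 3: 'J' most likely represents 'T' (frequency 9.1%).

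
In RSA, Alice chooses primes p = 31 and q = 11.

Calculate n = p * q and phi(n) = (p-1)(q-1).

Step 1: n = p * q = 31 * 11 = 341.
Step 2: phi(n) = (p-1)(q-1) = 30 * 10 = 300.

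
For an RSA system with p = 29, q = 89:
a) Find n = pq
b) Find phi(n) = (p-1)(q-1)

Step 1: n = p * q = 29 * 89 = 2581.
Step 2: phi(n) = (p-1)(q-1) = 28 * 88 = 2464.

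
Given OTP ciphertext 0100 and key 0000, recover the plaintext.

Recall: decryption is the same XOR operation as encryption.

Step 1: XOR ciphertext with key:
  Ciphertext: 0100
  Key:        0000
  XOR:        0100
Step 2: Plaintext = 0100 = 4 in decimal.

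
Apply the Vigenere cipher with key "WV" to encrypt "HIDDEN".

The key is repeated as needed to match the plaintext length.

Step 1: Repeat key to match plaintext length:
  Plaintext: HIDDEN
  Key:       WVWVWV
Step 2: Encrypt each letter:
  H(7) + W(22) = (7+22) mod 26 = 3 = D
  I(8) + V(21) = (8+21) mod 26 = 3 = D
  D(3) + W(22) = (3+22) mod 26 = 25 = Z
  D(3) + V(21) = (3+21) mod 26 = 24 = Y
  E(4) + W(22) = (4+22) mod 26 = 0 = A
  N(13) + V(21) = (13+21) mod 26 = 8 = I
Ciphertext: DDZYAI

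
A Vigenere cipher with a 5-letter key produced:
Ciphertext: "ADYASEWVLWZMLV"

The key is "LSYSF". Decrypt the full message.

Step 1: Key 'LSYSF' has length 5. Extended key: LSYSFLSYSFLSYS
Step 2: Decrypt each position:
  A(0) - L(11) = 15 = P
  D(3) - S(18) = 11 = L
  Y(24) - Y(24) = 0 = A
  A(0) - S(18) = 8 = I
  S(18) - F(5) = 13 = N
  E(4) - L(11) = 19 = T
  W(22) - S(18) = 4 = E
  V(21) - Y(24) = 23 = X
  L(11) - S(18) = 19 = T
  W(22) - F(5) = 17 = R
  Z(25) - L(11) = 14 = O
  M(12) - S(18) = 20 = U
  L(11) - Y(24) = 13 = N
  V(21) - S(18) = 3 = D
Plaintext: PLAINTEXTROUND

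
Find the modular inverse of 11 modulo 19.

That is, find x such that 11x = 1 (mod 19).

Step 1: We need x such that 11 * x = 1 (mod 19).
Step 2: Using the extended Euclidean algorithm or trial:
  11 * 7 = 77 = 4 * 19 + 1.
Step 3: Since 77 mod 19 = 1, the inverse is x = 7.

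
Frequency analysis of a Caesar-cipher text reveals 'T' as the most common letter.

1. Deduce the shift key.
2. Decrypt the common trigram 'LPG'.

Step 1: In English, 'E' is the most frequent letter (12.7%).
Step 2: The most frequent ciphertext letter is 'T' (position 19).
Step 3: Shift = (19 - 4) mod 26 = 15.
Step 4: Decrypt 'LPG' by shifting back 15:
  L -> W
  P -> A
  G -> R
Step 5: 'LPG' decrypts to 'WAR'.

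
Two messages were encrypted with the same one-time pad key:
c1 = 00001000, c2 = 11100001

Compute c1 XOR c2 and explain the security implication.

Step 1: c1 XOR c2 = (m1 XOR k) XOR (m2 XOR k).
Step 2: By XOR associativity/commutativity: = m1 XOR m2 XOR k XOR k = m1 XOR m2.
Step 3: 00001000 XOR 11100001 = 11101001 = 233.
Step 4: The key cancels out! An attacker learns m1 XOR m2 = 233, revealing the relationship between plaintexts.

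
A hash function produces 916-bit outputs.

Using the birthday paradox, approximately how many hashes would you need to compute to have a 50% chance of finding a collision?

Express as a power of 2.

Step 1: The birthday paradox gives collision probability ~50% after sqrt(2^n) = 2^(n/2) hashes.
Step 2: For 916-bit output: 2^(916/2) = 2^458.
Step 3: Approximately 2^458 hash computations needed.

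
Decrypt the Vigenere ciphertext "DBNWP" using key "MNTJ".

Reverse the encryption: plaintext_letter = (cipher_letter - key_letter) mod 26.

Step 1: Extend key: MNTJM
Step 2: Decrypt each letter (c - k) mod 26:
  D(3) - M(12) = (3-12) mod 26 = 17 = R
  B(1) - N(13) = (1-13) mod 26 = 14 = O
  N(13) - T(19) = (13-19) mod 26 = 20 = U
  W(22) - J(9) = (22-9) mod 26 = 13 = N
  P(15) - M(12) = (15-12) mod 26 = 3 = D
Plaintext: ROUND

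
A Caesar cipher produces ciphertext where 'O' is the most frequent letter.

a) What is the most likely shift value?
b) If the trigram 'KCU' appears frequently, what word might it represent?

Step 1: In English, 'E' is the most frequent letter (12.7%).
Step 2: The most frequent ciphertext letter is 'O' (position 14).
Step 3: Shift = (14 - 4) mod 26 = 10.
Step 4: Decrypt 'KCU' by shifting back 10:
  K -> A
  C -> S
  U -> K
Step 5: 'KCU' decrypts to 'ASK'.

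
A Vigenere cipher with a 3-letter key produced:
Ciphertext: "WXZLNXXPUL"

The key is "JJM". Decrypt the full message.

Step 1: Key 'JJM' has length 3. Extended key: JJMJJMJJMJ
Step 2: Decrypt each position:
  W(22) - J(9) = 13 = N
  X(23) - J(9) = 14 = O
  Z(25) - M(12) = 13 = N
  L(11) - J(9) = 2 = C
  N(13) - J(9) = 4 = E
  X(23) - M(12) = 11 = L
  X(23) - J(9) = 14 = O
  P(15) - J(9) = 6 = G
  U(20) - M(12) = 8 = I
  L(11) - J(9) = 2 = C
Plaintext: NONCELOGIC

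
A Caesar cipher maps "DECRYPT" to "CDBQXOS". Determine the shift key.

Step 1: Compare first letters: D (position 3) -> C (position 2).
Step 2: Shift = (2 - 3) mod 26 = 25.
The shift value is 25.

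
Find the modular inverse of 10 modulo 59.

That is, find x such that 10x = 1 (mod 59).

Step 1: We need x such that 10 * x = 1 (mod 59).
Step 2: Using the extended Euclidean algorithm or trial:
  10 * 6 = 60 = 1 * 59 + 1.
Step 3: Since 60 mod 59 = 1, the inverse is x = 6.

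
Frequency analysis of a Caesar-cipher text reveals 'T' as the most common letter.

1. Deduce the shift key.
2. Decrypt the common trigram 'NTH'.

Step 1: In English, 'E' is the most frequent letter (12.7%).
Step 2: The most frequent ciphertext letter is 'T' (position 19).
Step 3: Shift = (19 - 4) mod 26 = 15.
Step 4: Decrypt 'NTH' by shifting back 15:
  N -> Y
  T -> E
  H -> S
Step 5: 'NTH' decrypts to 'YES'.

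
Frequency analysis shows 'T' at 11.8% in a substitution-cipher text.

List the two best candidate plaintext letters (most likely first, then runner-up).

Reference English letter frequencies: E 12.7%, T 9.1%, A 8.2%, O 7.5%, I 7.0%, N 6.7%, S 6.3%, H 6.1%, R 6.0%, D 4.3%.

Step 1: Observed frequency of 'T' is 11.8%.
Step 2: Compute distances to each reference frequency and sort:
  E (12.7%): difference = 0.9% <-- BEST
  T (9.1%): difference = 2.7% <-- RUNNER-UP
  A (8.2%): difference = 3.6%
  O (7.5%): difference = 4.3%
  I (7.0%): difference = 4.8%
Step 3: Most likely is 'E' (12.7%, diff 0.9%); second most likely is 'T' (9.1%, diff 2.7%).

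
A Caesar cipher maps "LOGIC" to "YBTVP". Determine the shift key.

Step 1: Compare first letters: L (position 11) -> Y (position 24).
Step 2: Shift = (24 - 11) mod 26 = 13.
The shift value is 13.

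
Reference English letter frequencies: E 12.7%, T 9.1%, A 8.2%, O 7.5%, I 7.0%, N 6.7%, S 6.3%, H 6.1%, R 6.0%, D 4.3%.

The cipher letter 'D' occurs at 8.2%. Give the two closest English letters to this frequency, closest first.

Step 1: Observed frequency of 'D' is 8.2%.
Step 2: Compute distances to each reference frequency and sort:
  A (8.2%): difference = 0.0% <-- BEST
  O (7.5%): difference = 0.7% <-- RUNNER-UP
  T (9.1%): difference = 0.9%
  I (7.0%): difference = 1.2%
  N (6.7%): difference = 1.5%
Step 3: Most likely is 'A' (8.2%, diff 0.0%); second most likely is 'O' (7.5%, diff 0.7%).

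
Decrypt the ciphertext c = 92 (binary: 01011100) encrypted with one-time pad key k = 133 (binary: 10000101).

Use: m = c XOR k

Step 1: XOR ciphertext with key:
  Ciphertext: 01011100
  Key:        10000101
  XOR:        11011001
Step 2: Plaintext = 11011001 = 217 in decimal.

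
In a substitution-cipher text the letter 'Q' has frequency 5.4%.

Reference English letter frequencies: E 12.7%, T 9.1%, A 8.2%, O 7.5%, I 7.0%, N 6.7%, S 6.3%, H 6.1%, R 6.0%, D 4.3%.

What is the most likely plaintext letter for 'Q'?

Step 1: The observed frequency is 5.4%.
Step 2: Compare with English frequencies:
  E: 12.7% (difference: 7.3%)
  T: 9.1% (difference: 3.7%)
  A: 8.2% (difference: 2.8%)
  O: 7.5% (difference: 2.1%)
  I: 7.0% (difference: 1.6%)
  N: 6.7% (difference: 1.3%)
  S: 6.3% (difference: 0.9%)
  H: 6.1% (difference: 0.7%)
  R: 6.0% (difference: 0.6%) <-- closest
  D: 4.3% (difference: 1.1%)
Step 3: 'Q' most likely represents 'R' (frequency 6.0%).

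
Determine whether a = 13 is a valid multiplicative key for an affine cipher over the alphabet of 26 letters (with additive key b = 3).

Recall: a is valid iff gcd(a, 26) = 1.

Step 1: Compute gcd(13, 26).
Step 2: gcd(13, 26) = 13.
Since gcd = 13 != 1, 13 shares a common factor with 26, so it cannot be used.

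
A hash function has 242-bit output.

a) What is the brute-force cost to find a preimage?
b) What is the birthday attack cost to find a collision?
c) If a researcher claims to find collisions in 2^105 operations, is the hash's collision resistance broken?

Step 1: Preimage resistance requires brute-force of 2^242 operations.
Step 2: Collision resistance (birthday bound) = 2^(242/2) = 2^121.
Step 3: The claimed attack costs 2^105 operations.
Step 4: Since 2^105 < 2^121, the claimed attack beats the generic birthday bound, so collision resistance is broken.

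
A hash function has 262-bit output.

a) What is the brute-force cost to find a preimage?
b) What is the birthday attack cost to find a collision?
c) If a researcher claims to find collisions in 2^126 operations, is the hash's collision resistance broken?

Step 1: Preimage resistance requires brute-force of 2^262 operations.
Step 2: Collision resistance (birthday bound) = 2^(262/2) = 2^131.
Step 3: The claimed attack costs 2^126 operations.
Step 4: Since 2^126 < 2^131, the claimed attack beats the generic birthday bound, so collision resistance is broken.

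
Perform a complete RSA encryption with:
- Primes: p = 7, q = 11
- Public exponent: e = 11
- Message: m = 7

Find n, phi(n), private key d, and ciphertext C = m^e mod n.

Step 1: n = 7 * 11 = 77.
Step 2: phi(n) = (7-1)(11-1) = 6 * 10 = 60.
Step 3: Find d = 11^(-1) mod 60 = 11.
  Verify: 11 * 11 = 121 = 1 (mod 60).
Step 4: C = 7^11 mod 77 = 7.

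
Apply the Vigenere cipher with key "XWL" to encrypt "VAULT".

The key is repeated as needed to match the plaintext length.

Step 1: Repeat key to match plaintext length:
  Plaintext: VAULT
  Key:       XWLXW
Step 2: Encrypt each letter:
  V(21) + X(23) = (21+23) mod 26 = 18 = S
  A(0) + W(22) = (0+22) mod 26 = 22 = W
  U(20) + L(11) = (20+11) mod 26 = 5 = F
  L(11) + X(23) = (11+23) mod 26 = 8 = I
  T(19) + W(22) = (19+22) mod 26 = 15 = P
Ciphertext: SWFIP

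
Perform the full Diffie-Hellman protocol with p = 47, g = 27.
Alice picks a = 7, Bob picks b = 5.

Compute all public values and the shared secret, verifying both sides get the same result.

Step 1: A = g^a mod p = 27^7 mod 47 = 21.
Step 2: B = g^b mod p = 27^5 mod 47 = 42.
Step 3: Alice computes s = B^a mod p = 42^7 mod 47 = 36.
Step 4: Bob computes s = A^b mod p = 21^5 mod 47 = 36.
Both sides agree: shared secret = 36.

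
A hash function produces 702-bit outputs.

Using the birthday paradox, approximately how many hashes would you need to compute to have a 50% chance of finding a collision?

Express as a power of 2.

Step 1: The birthday paradox gives collision probability ~50% after sqrt(2^n) = 2^(n/2) hashes.
Step 2: For 702-bit output: 2^(702/2) = 2^351.
Step 3: Approximately 2^351 hash computations needed.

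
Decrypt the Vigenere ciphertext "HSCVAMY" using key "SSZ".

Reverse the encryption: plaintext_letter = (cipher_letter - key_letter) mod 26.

Step 1: Extend key: SSZSSZS
Step 2: Decrypt each letter (c - k) mod 26:
  H(7) - S(18) = (7-18) mod 26 = 15 = P
  S(18) - S(18) = (18-18) mod 26 = 0 = A
  C(2) - Z(25) = (2-25) mod 26 = 3 = D
  V(21) - S(18) = (21-18) mod 26 = 3 = D
  A(0) - S(18) = (0-18) mod 26 = 8 = I
  M(12) - Z(25) = (12-25) mod 26 = 13 = N
  Y(24) - S(18) = (24-18) mod 26 = 6 = G
Plaintext: PADDING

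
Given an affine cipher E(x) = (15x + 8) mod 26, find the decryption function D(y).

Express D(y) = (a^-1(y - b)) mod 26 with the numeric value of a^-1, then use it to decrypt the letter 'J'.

Step 1: Find a^-1, the modular inverse of 15 mod 26.
Step 2: We need 15 * a^-1 = 1 (mod 26).
Step 3: 15 * 7 = 105 = 4 * 26 + 1, so a^-1 = 7.
Step 4: D(y) = 7(y - 8) mod 26.
Step 5: Apply to 'J' (y = 9): D(9) = 7 * (9 - 8) mod 26 = 7 * 1 mod 26 = 7 -> 'H'.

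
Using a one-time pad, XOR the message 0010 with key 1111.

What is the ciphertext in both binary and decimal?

Step 1: Write out the XOR operation bit by bit:
  Message: 0010
  Key:     1111
  XOR:     1101
Step 2: Convert to decimal: 1101 = 13.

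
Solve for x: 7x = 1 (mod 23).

Step 1: We need x such that 7 * x = 1 (mod 23).
Step 2: Using the extended Euclidean algorithm or trial:
  7 * 10 = 70 = 3 * 23 + 1.
Step 3: Since 70 mod 23 = 1, the inverse is x = 10.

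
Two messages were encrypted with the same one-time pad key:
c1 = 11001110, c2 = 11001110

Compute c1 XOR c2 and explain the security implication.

Step 1: c1 XOR c2 = (m1 XOR k) XOR (m2 XOR k).
Step 2: By XOR associativity/commutativity: = m1 XOR m2 XOR k XOR k = m1 XOR m2.
Step 3: 11001110 XOR 11001110 = 00000000 = 0.
Step 4: The key cancels out! An attacker learns m1 XOR m2 = 0, revealing the relationship between plaintexts.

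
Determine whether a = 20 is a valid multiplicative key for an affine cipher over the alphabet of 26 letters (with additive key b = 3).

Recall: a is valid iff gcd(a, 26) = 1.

Step 1: Compute gcd(20, 26).
Step 2: gcd(20, 26) = 2.
Since gcd = 2 != 1, 20 shares a common factor with 26, so it cannot be used.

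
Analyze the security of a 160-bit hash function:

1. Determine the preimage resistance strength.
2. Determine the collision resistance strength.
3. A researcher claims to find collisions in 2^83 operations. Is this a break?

Step 1: Preimage resistance requires brute-force of 2^160 operations.
Step 2: Collision resistance (birthday bound) = 2^(160/2) = 2^80.
Step 3: The claimed attack costs 2^83 operations.
Step 4: Since 2^83 >= 2^80, the claimed attack is no faster than the generic birthday attack, so this does not break collision resistance.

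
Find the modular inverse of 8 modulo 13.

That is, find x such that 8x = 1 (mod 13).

Step 1: We need x such that 8 * x = 1 (mod 13).
Step 2: Using the extended Euclidean algorithm or trial:
  8 * 5 = 40 = 3 * 13 + 1.
Step 3: Since 40 mod 13 = 1, the inverse is x = 5.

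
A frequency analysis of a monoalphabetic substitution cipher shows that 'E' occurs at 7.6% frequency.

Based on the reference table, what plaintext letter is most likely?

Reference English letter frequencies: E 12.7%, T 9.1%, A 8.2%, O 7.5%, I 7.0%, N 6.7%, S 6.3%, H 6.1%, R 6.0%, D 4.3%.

Step 1: The observed frequency is 7.6%.
Step 2: Compare with English frequencies:
  E: 12.7% (difference: 5.1%)
  T: 9.1% (difference: 1.5%)
  A: 8.2% (difference: 0.6%)
  O: 7.5% (difference: 0.1%) <-- closest
  I: 7.0% (difference: 0.6%)
  N: 6.7% (difference: 0.9%)
  S: 6.3% (difference: 1.3%)
  H: 6.1% (difference: 1.5%)
  R: 6.0% (difference: 1.6%)
  D: 4.3% (difference: 3.3%)
Step 3: 'E' most likely represents 'O' (frequency 7.5%).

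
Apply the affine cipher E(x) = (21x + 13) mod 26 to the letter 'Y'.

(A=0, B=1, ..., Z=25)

Step 1: Convert 'Y' to number: x = 24.
Step 2: E(24) = (21 * 24 + 13) mod 26 = 517 mod 26 = 23.
Step 3: Convert 23 back to letter: X.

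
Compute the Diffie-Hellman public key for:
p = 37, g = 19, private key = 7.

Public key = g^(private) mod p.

Step 1: A = g^a mod p = 19^7 mod 37.
  19^1 mod 37 = 19
  19^2 mod 37 = (19 * 19) mod 37 = 28
  19^3 mod 37 = (28 * 19) mod 37 = 14
  19^4 mod 37 = (14 * 19) mod 37 = 7
  19^5 mod 37 = (7 * 19) mod 37 = 22
  19^6 mod 37 = (22 * 19) mod 37 = 11
  19^7 mod 37 = (11 * 19) mod 37 = 24
Result: A = 24.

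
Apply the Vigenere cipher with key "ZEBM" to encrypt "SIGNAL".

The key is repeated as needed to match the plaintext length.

Step 1: Repeat key to match plaintext length:
  Plaintext: SIGNAL
  Key:       ZEBMZE
Step 2: Encrypt each letter:
  S(18) + Z(25) = (18+25) mod 26 = 17 = R
  I(8) + E(4) = (8+4) mod 26 = 12 = M
  G(6) + B(1) = (6+1) mod 26 = 7 = H
  N(13) + M(12) = (13+12) mod 26 = 25 = Z
  A(0) + Z(25) = (0+25) mod 26 = 25 = Z
  L(11) + E(4) = (11+4) mod 26 = 15 = P
Ciphertext: RMHZZP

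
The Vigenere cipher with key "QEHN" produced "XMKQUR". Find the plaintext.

Step 1: Extend key: QEHNQE
Step 2: Decrypt each letter (c - k) mod 26:
  X(23) - Q(16) = (23-16) mod 26 = 7 = H
  M(12) - E(4) = (12-4) mod 26 = 8 = I
  K(10) - H(7) = (10-7) mod 26 = 3 = D
  Q(16) - N(13) = (16-13) mod 26 = 3 = D
  U(20) - Q(16) = (20-16) mod 26 = 4 = E
  R(17) - E(4) = (17-4) mod 26 = 13 = N
Plaintext: HIDDEN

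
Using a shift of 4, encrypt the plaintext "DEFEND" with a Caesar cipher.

Step 1: For each letter, shift forward by 4 positions (mod 26).
  D (position 3) -> position (3+4) mod 26 = 7 -> H
  E (position 4) -> position (4+4) mod 26 = 8 -> I
  F (position 5) -> position (5+4) mod 26 = 9 -> J
  E (position 4) -> position (4+4) mod 26 = 8 -> I
  N (position 13) -> position (13+4) mod 26 = 17 -> R
  D (position 3) -> position (3+4) mod 26 = 7 -> H
Result: HIJIRH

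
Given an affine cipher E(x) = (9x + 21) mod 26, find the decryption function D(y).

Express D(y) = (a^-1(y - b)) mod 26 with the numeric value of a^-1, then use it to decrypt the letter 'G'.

Step 1: Find a^-1, the modular inverse of 9 mod 26.
Step 2: We need 9 * a^-1 = 1 (mod 26).
Step 3: 9 * 3 = 27 = 1 * 26 + 1, so a^-1 = 3.
Step 4: D(y) = 3(y - 21) mod 26.
Step 5: Apply to 'G' (y = 6): D(6) = 3 * (6 - 21) mod 26 = 3 * -15 mod 26 = 7 -> 'H'.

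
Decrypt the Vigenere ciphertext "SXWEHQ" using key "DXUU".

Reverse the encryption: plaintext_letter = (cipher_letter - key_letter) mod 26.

Step 1: Extend key: DXUUDX
Step 2: Decrypt each letter (c - k) mod 26:
  S(18) - D(3) = (18-3) mod 26 = 15 = P
  X(23) - X(23) = (23-23) mod 26 = 0 = A
  W(22) - U(20) = (22-20) mod 26 = 2 = C
  E(4) - U(20) = (4-20) mod 26 = 10 = K
  H(7) - D(3) = (7-3) mod 26 = 4 = E
  Q(16) - X(23) = (16-23) mod 26 = 19 = T
Plaintext: PACKET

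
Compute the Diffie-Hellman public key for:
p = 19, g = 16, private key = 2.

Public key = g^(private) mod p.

Step 1: A = g^a mod p = 16^2 mod 19.
  16^1 mod 19 = 16
  16^2 mod 19 = (16 * 16) mod 19 = 9
Result: A = 9.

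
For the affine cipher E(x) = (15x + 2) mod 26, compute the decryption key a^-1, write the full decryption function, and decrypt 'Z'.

Step 1: Find a^-1, the modular inverse of 15 mod 26.
Step 2: We need 15 * a^-1 = 1 (mod 26).
Step 3: 15 * 7 = 105 = 4 * 26 + 1, so a^-1 = 7.
Step 4: D(y) = 7(y - 2) mod 26.
Step 5: Apply to 'Z' (y = 25): D(25) = 7 * (25 - 2) mod 26 = 7 * 23 mod 26 = 5 -> 'F'.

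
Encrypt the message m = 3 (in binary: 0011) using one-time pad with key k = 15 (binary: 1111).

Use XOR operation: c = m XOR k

Step 1: Write out the XOR operation bit by bit:
  Message: 0011
  Key:     1111
  XOR:     1100
Step 2: Convert to decimal: 1100 = 12.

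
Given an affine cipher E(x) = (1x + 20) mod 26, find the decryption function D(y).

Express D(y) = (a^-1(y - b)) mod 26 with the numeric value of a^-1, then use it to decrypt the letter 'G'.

Step 1: Find a^-1, the modular inverse of 1 mod 26.
Step 2: We need 1 * a^-1 = 1 (mod 26).
Step 3: 1 * 1 = 1 = 0 * 26 + 1, so a^-1 = 1.
Step 4: D(y) = 1(y - 20) mod 26.
Step 5: Apply to 'G' (y = 6): D(6) = 1 * (6 - 20) mod 26 = 1 * -14 mod 26 = 12 -> 'M'.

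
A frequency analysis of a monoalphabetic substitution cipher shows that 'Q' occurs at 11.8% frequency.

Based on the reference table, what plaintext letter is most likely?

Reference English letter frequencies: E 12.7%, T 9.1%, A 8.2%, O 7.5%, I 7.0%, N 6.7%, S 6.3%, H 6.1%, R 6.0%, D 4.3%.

Step 1: The observed frequency is 11.8%.
Step 2: Compare with English frequencies:
  E: 12.7% (difference: 0.9%) <-- closest
  T: 9.1% (difference: 2.7%)
  A: 8.2% (difference: 3.6%)
  O: 7.5% (difference: 4.3%)
  I: 7.0% (difference: 4.8%)
  N: 6.7% (difference: 5.1%)
  S: 6.3% (difference: 5.5%)
  H: 6.1% (difference: 5.7%)
  R: 6.0% (difference: 5.8%)
  D: 4.3% (difference: 7.5%)
Step 3: 'Q' most likely represents 'E' (frequency 12.7%).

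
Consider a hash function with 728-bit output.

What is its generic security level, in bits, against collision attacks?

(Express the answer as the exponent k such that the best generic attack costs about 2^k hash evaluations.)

Step 1: The hash has a 728-bit output.
Step 2: Collision resistance means it should be infeasible to find any x != y with h(x) = h(y).
By the birthday bound, a generic collision search succeeds after about sqrt(2^728) = 2^(728/2) = 2^364 evaluations.
Step 3: Security level = 364 bits.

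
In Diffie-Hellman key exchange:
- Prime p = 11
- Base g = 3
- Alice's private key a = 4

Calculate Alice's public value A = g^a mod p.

Step 1: A = g^a mod p = 3^4 mod 11.
  3^1 mod 11 = 3
  3^2 mod 11 = (3 * 3) mod 11 = 9
  3^3 mod 11 = (9 * 3) mod 11 = 5
  3^4 mod 11 = (5 * 3) mod 11 = 4
Result: A = 4.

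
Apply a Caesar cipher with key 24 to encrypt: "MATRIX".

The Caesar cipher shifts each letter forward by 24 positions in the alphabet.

Step 1: For each letter, shift forward by 24 positions (mod 26).
  M (position 12) -> position (12+24) mod 26 = 10 -> K
  A (position 0) -> position (0+24) mod 26 = 24 -> Y
  T (position 19) -> position (19+24) mod 26 = 17 -> R
  R (position 17) -> position (17+24) mod 26 = 15 -> P
  I (position 8) -> position (8+24) mod 26 = 6 -> G
  X (position 23) -> position (23+24) mod 26 = 21 -> V
Result: KYRPGV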